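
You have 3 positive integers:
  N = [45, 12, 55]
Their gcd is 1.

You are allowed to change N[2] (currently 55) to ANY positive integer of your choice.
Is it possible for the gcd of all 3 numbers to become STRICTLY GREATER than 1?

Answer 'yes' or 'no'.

Current gcd = 1
gcd of all OTHER numbers (without N[2]=55): gcd([45, 12]) = 3
The new gcd after any change is gcd(3, new_value).
This can be at most 3.
Since 3 > old gcd 1, the gcd CAN increase (e.g., set N[2] = 3).

Answer: yes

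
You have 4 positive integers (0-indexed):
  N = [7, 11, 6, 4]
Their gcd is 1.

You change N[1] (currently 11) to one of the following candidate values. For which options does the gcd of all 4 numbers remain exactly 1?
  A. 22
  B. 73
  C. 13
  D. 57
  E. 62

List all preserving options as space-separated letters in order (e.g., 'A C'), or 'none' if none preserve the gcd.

Old gcd = 1; gcd of others (without N[1]) = 1
New gcd for candidate v: gcd(1, v). Preserves old gcd iff gcd(1, v) = 1.
  Option A: v=22, gcd(1,22)=1 -> preserves
  Option B: v=73, gcd(1,73)=1 -> preserves
  Option C: v=13, gcd(1,13)=1 -> preserves
  Option D: v=57, gcd(1,57)=1 -> preserves
  Option E: v=62, gcd(1,62)=1 -> preserves

Answer: A B C D E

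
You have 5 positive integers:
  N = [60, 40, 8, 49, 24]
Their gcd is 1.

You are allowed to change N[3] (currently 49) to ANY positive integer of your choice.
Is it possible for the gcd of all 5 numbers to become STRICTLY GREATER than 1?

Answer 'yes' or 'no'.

Current gcd = 1
gcd of all OTHER numbers (without N[3]=49): gcd([60, 40, 8, 24]) = 4
The new gcd after any change is gcd(4, new_value).
This can be at most 4.
Since 4 > old gcd 1, the gcd CAN increase (e.g., set N[3] = 4).

Answer: yes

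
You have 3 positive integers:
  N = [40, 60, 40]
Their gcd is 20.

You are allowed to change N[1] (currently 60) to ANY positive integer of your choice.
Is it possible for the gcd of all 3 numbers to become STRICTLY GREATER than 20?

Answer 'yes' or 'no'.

Current gcd = 20
gcd of all OTHER numbers (without N[1]=60): gcd([40, 40]) = 40
The new gcd after any change is gcd(40, new_value).
This can be at most 40.
Since 40 > old gcd 20, the gcd CAN increase (e.g., set N[1] = 40).

Answer: yes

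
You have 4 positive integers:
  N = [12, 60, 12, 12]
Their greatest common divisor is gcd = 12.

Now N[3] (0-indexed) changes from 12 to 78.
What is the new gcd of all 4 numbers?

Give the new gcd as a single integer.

Numbers: [12, 60, 12, 12], gcd = 12
Change: index 3, 12 -> 78
gcd of the OTHER numbers (without index 3): gcd([12, 60, 12]) = 12
New gcd = gcd(g_others, new_val) = gcd(12, 78) = 6

Answer: 6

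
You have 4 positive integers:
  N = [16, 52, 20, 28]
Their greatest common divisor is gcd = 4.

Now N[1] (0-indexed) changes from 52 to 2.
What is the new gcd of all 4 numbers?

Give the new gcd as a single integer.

Numbers: [16, 52, 20, 28], gcd = 4
Change: index 1, 52 -> 2
gcd of the OTHER numbers (without index 1): gcd([16, 20, 28]) = 4
New gcd = gcd(g_others, new_val) = gcd(4, 2) = 2

Answer: 2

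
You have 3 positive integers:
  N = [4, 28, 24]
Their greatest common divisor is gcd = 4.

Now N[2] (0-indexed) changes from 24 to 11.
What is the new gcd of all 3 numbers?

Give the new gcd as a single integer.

Numbers: [4, 28, 24], gcd = 4
Change: index 2, 24 -> 11
gcd of the OTHER numbers (without index 2): gcd([4, 28]) = 4
New gcd = gcd(g_others, new_val) = gcd(4, 11) = 1

Answer: 1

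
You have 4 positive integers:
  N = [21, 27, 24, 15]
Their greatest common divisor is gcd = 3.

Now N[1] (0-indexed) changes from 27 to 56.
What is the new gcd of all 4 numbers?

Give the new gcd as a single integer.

Numbers: [21, 27, 24, 15], gcd = 3
Change: index 1, 27 -> 56
gcd of the OTHER numbers (without index 1): gcd([21, 24, 15]) = 3
New gcd = gcd(g_others, new_val) = gcd(3, 56) = 1

Answer: 1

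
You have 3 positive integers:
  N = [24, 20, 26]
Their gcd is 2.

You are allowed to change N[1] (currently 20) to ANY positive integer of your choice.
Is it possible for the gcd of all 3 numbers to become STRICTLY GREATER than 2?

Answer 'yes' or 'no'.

Answer: no

Derivation:
Current gcd = 2
gcd of all OTHER numbers (without N[1]=20): gcd([24, 26]) = 2
The new gcd after any change is gcd(2, new_value).
This can be at most 2.
Since 2 = old gcd 2, the gcd can only stay the same or decrease.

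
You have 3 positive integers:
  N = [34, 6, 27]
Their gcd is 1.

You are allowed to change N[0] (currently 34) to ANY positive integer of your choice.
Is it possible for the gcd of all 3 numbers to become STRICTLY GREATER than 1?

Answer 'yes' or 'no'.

Answer: yes

Derivation:
Current gcd = 1
gcd of all OTHER numbers (without N[0]=34): gcd([6, 27]) = 3
The new gcd after any change is gcd(3, new_value).
This can be at most 3.
Since 3 > old gcd 1, the gcd CAN increase (e.g., set N[0] = 3).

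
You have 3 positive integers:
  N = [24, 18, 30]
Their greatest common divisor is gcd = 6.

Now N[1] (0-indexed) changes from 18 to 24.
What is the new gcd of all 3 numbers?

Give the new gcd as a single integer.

Answer: 6

Derivation:
Numbers: [24, 18, 30], gcd = 6
Change: index 1, 18 -> 24
gcd of the OTHER numbers (without index 1): gcd([24, 30]) = 6
New gcd = gcd(g_others, new_val) = gcd(6, 24) = 6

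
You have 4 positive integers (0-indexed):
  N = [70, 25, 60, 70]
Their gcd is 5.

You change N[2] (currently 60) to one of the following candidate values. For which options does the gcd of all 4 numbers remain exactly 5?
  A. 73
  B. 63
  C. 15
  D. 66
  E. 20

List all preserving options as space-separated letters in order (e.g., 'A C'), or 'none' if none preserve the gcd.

Old gcd = 5; gcd of others (without N[2]) = 5
New gcd for candidate v: gcd(5, v). Preserves old gcd iff gcd(5, v) = 5.
  Option A: v=73, gcd(5,73)=1 -> changes
  Option B: v=63, gcd(5,63)=1 -> changes
  Option C: v=15, gcd(5,15)=5 -> preserves
  Option D: v=66, gcd(5,66)=1 -> changes
  Option E: v=20, gcd(5,20)=5 -> preserves

Answer: C E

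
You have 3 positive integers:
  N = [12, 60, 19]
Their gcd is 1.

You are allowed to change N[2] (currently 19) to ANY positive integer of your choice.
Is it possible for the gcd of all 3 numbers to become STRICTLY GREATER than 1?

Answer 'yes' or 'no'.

Answer: yes

Derivation:
Current gcd = 1
gcd of all OTHER numbers (without N[2]=19): gcd([12, 60]) = 12
The new gcd after any change is gcd(12, new_value).
This can be at most 12.
Since 12 > old gcd 1, the gcd CAN increase (e.g., set N[2] = 12).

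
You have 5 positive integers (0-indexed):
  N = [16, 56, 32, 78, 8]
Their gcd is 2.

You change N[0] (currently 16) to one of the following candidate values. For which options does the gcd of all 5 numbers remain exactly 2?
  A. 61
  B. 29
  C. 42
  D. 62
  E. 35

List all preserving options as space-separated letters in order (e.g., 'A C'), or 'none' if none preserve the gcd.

Answer: C D

Derivation:
Old gcd = 2; gcd of others (without N[0]) = 2
New gcd for candidate v: gcd(2, v). Preserves old gcd iff gcd(2, v) = 2.
  Option A: v=61, gcd(2,61)=1 -> changes
  Option B: v=29, gcd(2,29)=1 -> changes
  Option C: v=42, gcd(2,42)=2 -> preserves
  Option D: v=62, gcd(2,62)=2 -> preserves
  Option E: v=35, gcd(2,35)=1 -> changes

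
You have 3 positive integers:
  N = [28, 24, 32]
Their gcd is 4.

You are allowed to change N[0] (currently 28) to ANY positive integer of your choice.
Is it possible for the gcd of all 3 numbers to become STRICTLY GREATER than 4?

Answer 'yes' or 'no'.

Answer: yes

Derivation:
Current gcd = 4
gcd of all OTHER numbers (without N[0]=28): gcd([24, 32]) = 8
The new gcd after any change is gcd(8, new_value).
This can be at most 8.
Since 8 > old gcd 4, the gcd CAN increase (e.g., set N[0] = 8).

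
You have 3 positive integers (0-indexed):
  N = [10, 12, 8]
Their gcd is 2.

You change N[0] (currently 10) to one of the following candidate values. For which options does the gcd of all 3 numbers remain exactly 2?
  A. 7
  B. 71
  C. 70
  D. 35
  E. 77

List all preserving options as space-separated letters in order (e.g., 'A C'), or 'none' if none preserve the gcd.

Old gcd = 2; gcd of others (without N[0]) = 4
New gcd for candidate v: gcd(4, v). Preserves old gcd iff gcd(4, v) = 2.
  Option A: v=7, gcd(4,7)=1 -> changes
  Option B: v=71, gcd(4,71)=1 -> changes
  Option C: v=70, gcd(4,70)=2 -> preserves
  Option D: v=35, gcd(4,35)=1 -> changes
  Option E: v=77, gcd(4,77)=1 -> changes

Answer: C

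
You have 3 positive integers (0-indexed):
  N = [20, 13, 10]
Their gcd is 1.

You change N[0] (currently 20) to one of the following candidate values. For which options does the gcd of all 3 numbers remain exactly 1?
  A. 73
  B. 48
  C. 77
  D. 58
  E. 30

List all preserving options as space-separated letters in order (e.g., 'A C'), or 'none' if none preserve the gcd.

Old gcd = 1; gcd of others (without N[0]) = 1
New gcd for candidate v: gcd(1, v). Preserves old gcd iff gcd(1, v) = 1.
  Option A: v=73, gcd(1,73)=1 -> preserves
  Option B: v=48, gcd(1,48)=1 -> preserves
  Option C: v=77, gcd(1,77)=1 -> preserves
  Option D: v=58, gcd(1,58)=1 -> preserves
  Option E: v=30, gcd(1,30)=1 -> preserves

Answer: A B C D E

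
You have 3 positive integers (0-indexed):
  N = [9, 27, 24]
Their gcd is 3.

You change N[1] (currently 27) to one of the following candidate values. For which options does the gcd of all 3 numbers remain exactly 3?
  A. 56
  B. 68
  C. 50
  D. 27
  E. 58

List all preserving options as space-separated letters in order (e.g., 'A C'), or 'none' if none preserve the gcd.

Answer: D

Derivation:
Old gcd = 3; gcd of others (without N[1]) = 3
New gcd for candidate v: gcd(3, v). Preserves old gcd iff gcd(3, v) = 3.
  Option A: v=56, gcd(3,56)=1 -> changes
  Option B: v=68, gcd(3,68)=1 -> changes
  Option C: v=50, gcd(3,50)=1 -> changes
  Option D: v=27, gcd(3,27)=3 -> preserves
  Option E: v=58, gcd(3,58)=1 -> changes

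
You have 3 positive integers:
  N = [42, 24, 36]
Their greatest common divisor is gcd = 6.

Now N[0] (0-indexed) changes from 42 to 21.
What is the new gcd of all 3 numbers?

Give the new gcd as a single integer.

Answer: 3

Derivation:
Numbers: [42, 24, 36], gcd = 6
Change: index 0, 42 -> 21
gcd of the OTHER numbers (without index 0): gcd([24, 36]) = 12
New gcd = gcd(g_others, new_val) = gcd(12, 21) = 3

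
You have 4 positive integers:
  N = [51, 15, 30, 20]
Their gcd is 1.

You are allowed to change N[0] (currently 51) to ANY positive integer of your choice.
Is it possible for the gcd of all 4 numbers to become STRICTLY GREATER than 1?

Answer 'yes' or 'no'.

Answer: yes

Derivation:
Current gcd = 1
gcd of all OTHER numbers (without N[0]=51): gcd([15, 30, 20]) = 5
The new gcd after any change is gcd(5, new_value).
This can be at most 5.
Since 5 > old gcd 1, the gcd CAN increase (e.g., set N[0] = 5).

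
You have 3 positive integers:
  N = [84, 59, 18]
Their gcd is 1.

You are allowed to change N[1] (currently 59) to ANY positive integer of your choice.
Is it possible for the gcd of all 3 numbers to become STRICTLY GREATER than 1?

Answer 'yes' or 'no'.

Answer: yes

Derivation:
Current gcd = 1
gcd of all OTHER numbers (without N[1]=59): gcd([84, 18]) = 6
The new gcd after any change is gcd(6, new_value).
This can be at most 6.
Since 6 > old gcd 1, the gcd CAN increase (e.g., set N[1] = 6).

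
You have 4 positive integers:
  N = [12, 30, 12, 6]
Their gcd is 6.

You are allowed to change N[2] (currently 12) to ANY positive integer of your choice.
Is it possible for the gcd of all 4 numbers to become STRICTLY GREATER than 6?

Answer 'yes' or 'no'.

Answer: no

Derivation:
Current gcd = 6
gcd of all OTHER numbers (without N[2]=12): gcd([12, 30, 6]) = 6
The new gcd after any change is gcd(6, new_value).
This can be at most 6.
Since 6 = old gcd 6, the gcd can only stay the same or decrease.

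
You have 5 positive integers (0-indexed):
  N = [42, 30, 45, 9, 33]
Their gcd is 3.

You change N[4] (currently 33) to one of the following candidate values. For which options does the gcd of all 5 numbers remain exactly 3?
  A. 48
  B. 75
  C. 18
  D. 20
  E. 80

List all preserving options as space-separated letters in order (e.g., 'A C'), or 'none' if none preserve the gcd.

Answer: A B C

Derivation:
Old gcd = 3; gcd of others (without N[4]) = 3
New gcd for candidate v: gcd(3, v). Preserves old gcd iff gcd(3, v) = 3.
  Option A: v=48, gcd(3,48)=3 -> preserves
  Option B: v=75, gcd(3,75)=3 -> preserves
  Option C: v=18, gcd(3,18)=3 -> preserves
  Option D: v=20, gcd(3,20)=1 -> changes
  Option E: v=80, gcd(3,80)=1 -> changes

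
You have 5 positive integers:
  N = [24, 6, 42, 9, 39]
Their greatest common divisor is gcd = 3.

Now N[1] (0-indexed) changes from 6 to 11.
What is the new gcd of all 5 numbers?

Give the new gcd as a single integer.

Answer: 1

Derivation:
Numbers: [24, 6, 42, 9, 39], gcd = 3
Change: index 1, 6 -> 11
gcd of the OTHER numbers (without index 1): gcd([24, 42, 9, 39]) = 3
New gcd = gcd(g_others, new_val) = gcd(3, 11) = 1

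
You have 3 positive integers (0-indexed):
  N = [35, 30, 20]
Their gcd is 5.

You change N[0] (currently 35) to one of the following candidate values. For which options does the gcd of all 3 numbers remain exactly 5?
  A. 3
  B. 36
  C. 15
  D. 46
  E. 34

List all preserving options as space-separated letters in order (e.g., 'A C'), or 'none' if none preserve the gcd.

Old gcd = 5; gcd of others (without N[0]) = 10
New gcd for candidate v: gcd(10, v). Preserves old gcd iff gcd(10, v) = 5.
  Option A: v=3, gcd(10,3)=1 -> changes
  Option B: v=36, gcd(10,36)=2 -> changes
  Option C: v=15, gcd(10,15)=5 -> preserves
  Option D: v=46, gcd(10,46)=2 -> changes
  Option E: v=34, gcd(10,34)=2 -> changes

Answer: C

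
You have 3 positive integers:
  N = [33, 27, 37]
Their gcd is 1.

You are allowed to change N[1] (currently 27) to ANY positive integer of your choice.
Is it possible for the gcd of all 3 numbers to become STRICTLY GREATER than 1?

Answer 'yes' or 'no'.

Current gcd = 1
gcd of all OTHER numbers (without N[1]=27): gcd([33, 37]) = 1
The new gcd after any change is gcd(1, new_value).
This can be at most 1.
Since 1 = old gcd 1, the gcd can only stay the same or decrease.

Answer: no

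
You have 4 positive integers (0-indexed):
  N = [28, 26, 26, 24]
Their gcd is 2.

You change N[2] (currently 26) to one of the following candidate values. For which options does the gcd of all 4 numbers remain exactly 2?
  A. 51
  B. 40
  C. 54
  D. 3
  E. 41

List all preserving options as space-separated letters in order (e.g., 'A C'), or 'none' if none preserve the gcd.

Answer: B C

Derivation:
Old gcd = 2; gcd of others (without N[2]) = 2
New gcd for candidate v: gcd(2, v). Preserves old gcd iff gcd(2, v) = 2.
  Option A: v=51, gcd(2,51)=1 -> changes
  Option B: v=40, gcd(2,40)=2 -> preserves
  Option C: v=54, gcd(2,54)=2 -> preserves
  Option D: v=3, gcd(2,3)=1 -> changes
  Option E: v=41, gcd(2,41)=1 -> changes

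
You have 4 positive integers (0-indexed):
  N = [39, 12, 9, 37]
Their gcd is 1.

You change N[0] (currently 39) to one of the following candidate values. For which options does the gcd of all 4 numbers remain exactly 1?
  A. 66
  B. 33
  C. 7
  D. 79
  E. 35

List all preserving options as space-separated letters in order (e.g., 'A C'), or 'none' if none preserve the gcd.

Old gcd = 1; gcd of others (without N[0]) = 1
New gcd for candidate v: gcd(1, v). Preserves old gcd iff gcd(1, v) = 1.
  Option A: v=66, gcd(1,66)=1 -> preserves
  Option B: v=33, gcd(1,33)=1 -> preserves
  Option C: v=7, gcd(1,7)=1 -> preserves
  Option D: v=79, gcd(1,79)=1 -> preserves
  Option E: v=35, gcd(1,35)=1 -> preserves

Answer: A B C D E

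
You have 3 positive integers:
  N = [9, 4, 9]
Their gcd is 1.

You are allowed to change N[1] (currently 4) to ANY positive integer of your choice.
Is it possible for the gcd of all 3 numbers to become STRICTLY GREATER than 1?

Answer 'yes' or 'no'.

Current gcd = 1
gcd of all OTHER numbers (without N[1]=4): gcd([9, 9]) = 9
The new gcd after any change is gcd(9, new_value).
This can be at most 9.
Since 9 > old gcd 1, the gcd CAN increase (e.g., set N[1] = 9).

Answer: yes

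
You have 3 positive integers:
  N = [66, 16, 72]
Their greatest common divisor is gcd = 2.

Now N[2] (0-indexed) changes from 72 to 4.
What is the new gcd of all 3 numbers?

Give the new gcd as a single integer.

Answer: 2

Derivation:
Numbers: [66, 16, 72], gcd = 2
Change: index 2, 72 -> 4
gcd of the OTHER numbers (without index 2): gcd([66, 16]) = 2
New gcd = gcd(g_others, new_val) = gcd(2, 4) = 2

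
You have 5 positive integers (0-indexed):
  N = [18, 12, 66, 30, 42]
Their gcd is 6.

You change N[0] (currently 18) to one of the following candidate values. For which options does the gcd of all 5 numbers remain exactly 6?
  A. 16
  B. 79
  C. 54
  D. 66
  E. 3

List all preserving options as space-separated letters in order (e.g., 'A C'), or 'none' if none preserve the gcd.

Answer: C D

Derivation:
Old gcd = 6; gcd of others (without N[0]) = 6
New gcd for candidate v: gcd(6, v). Preserves old gcd iff gcd(6, v) = 6.
  Option A: v=16, gcd(6,16)=2 -> changes
  Option B: v=79, gcd(6,79)=1 -> changes
  Option C: v=54, gcd(6,54)=6 -> preserves
  Option D: v=66, gcd(6,66)=6 -> preserves
  Option E: v=3, gcd(6,3)=3 -> changes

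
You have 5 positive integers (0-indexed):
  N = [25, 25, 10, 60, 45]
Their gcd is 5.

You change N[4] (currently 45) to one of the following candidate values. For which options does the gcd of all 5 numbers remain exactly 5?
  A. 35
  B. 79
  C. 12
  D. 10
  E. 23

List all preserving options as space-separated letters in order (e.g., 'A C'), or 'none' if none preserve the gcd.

Answer: A D

Derivation:
Old gcd = 5; gcd of others (without N[4]) = 5
New gcd for candidate v: gcd(5, v). Preserves old gcd iff gcd(5, v) = 5.
  Option A: v=35, gcd(5,35)=5 -> preserves
  Option B: v=79, gcd(5,79)=1 -> changes
  Option C: v=12, gcd(5,12)=1 -> changes
  Option D: v=10, gcd(5,10)=5 -> preserves
  Option E: v=23, gcd(5,23)=1 -> changes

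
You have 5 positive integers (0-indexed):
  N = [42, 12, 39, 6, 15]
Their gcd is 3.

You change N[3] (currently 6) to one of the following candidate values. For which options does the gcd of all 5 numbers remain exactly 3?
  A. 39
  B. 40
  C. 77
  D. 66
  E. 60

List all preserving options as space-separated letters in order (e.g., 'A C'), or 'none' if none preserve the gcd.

Old gcd = 3; gcd of others (without N[3]) = 3
New gcd for candidate v: gcd(3, v). Preserves old gcd iff gcd(3, v) = 3.
  Option A: v=39, gcd(3,39)=3 -> preserves
  Option B: v=40, gcd(3,40)=1 -> changes
  Option C: v=77, gcd(3,77)=1 -> changes
  Option D: v=66, gcd(3,66)=3 -> preserves
  Option E: v=60, gcd(3,60)=3 -> preserves

Answer: A D E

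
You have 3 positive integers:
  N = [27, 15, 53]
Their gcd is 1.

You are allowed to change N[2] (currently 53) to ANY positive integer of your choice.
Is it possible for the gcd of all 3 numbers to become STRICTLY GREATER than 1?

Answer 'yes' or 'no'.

Answer: yes

Derivation:
Current gcd = 1
gcd of all OTHER numbers (without N[2]=53): gcd([27, 15]) = 3
The new gcd after any change is gcd(3, new_value).
This can be at most 3.
Since 3 > old gcd 1, the gcd CAN increase (e.g., set N[2] = 3).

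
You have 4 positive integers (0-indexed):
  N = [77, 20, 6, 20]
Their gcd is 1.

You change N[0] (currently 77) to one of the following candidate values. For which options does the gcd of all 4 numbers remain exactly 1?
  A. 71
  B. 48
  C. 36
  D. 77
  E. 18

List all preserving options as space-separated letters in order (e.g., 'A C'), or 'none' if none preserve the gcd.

Old gcd = 1; gcd of others (without N[0]) = 2
New gcd for candidate v: gcd(2, v). Preserves old gcd iff gcd(2, v) = 1.
  Option A: v=71, gcd(2,71)=1 -> preserves
  Option B: v=48, gcd(2,48)=2 -> changes
  Option C: v=36, gcd(2,36)=2 -> changes
  Option D: v=77, gcd(2,77)=1 -> preserves
  Option E: v=18, gcd(2,18)=2 -> changes

Answer: A D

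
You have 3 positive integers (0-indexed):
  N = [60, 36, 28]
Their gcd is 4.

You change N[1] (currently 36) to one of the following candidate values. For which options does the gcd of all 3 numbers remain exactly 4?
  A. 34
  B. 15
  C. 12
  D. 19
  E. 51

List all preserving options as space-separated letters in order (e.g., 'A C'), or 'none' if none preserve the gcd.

Old gcd = 4; gcd of others (without N[1]) = 4
New gcd for candidate v: gcd(4, v). Preserves old gcd iff gcd(4, v) = 4.
  Option A: v=34, gcd(4,34)=2 -> changes
  Option B: v=15, gcd(4,15)=1 -> changes
  Option C: v=12, gcd(4,12)=4 -> preserves
  Option D: v=19, gcd(4,19)=1 -> changes
  Option E: v=51, gcd(4,51)=1 -> changes

Answer: C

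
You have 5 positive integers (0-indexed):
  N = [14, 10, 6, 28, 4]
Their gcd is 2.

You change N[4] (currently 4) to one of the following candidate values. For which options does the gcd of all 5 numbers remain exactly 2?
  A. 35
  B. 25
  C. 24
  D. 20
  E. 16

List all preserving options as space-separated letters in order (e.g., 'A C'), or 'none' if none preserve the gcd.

Old gcd = 2; gcd of others (without N[4]) = 2
New gcd for candidate v: gcd(2, v). Preserves old gcd iff gcd(2, v) = 2.
  Option A: v=35, gcd(2,35)=1 -> changes
  Option B: v=25, gcd(2,25)=1 -> changes
  Option C: v=24, gcd(2,24)=2 -> preserves
  Option D: v=20, gcd(2,20)=2 -> preserves
  Option E: v=16, gcd(2,16)=2 -> preserves

Answer: C D E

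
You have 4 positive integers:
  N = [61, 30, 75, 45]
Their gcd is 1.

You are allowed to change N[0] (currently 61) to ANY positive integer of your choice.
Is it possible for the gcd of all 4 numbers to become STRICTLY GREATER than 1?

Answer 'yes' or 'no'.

Current gcd = 1
gcd of all OTHER numbers (without N[0]=61): gcd([30, 75, 45]) = 15
The new gcd after any change is gcd(15, new_value).
This can be at most 15.
Since 15 > old gcd 1, the gcd CAN increase (e.g., set N[0] = 15).

Answer: yes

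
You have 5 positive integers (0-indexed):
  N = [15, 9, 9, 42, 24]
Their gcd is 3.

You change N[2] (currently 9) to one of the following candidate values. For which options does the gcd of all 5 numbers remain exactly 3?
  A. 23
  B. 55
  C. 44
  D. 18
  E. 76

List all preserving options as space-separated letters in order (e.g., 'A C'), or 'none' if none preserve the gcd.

Answer: D

Derivation:
Old gcd = 3; gcd of others (without N[2]) = 3
New gcd for candidate v: gcd(3, v). Preserves old gcd iff gcd(3, v) = 3.
  Option A: v=23, gcd(3,23)=1 -> changes
  Option B: v=55, gcd(3,55)=1 -> changes
  Option C: v=44, gcd(3,44)=1 -> changes
  Option D: v=18, gcd(3,18)=3 -> preserves
  Option E: v=76, gcd(3,76)=1 -> changes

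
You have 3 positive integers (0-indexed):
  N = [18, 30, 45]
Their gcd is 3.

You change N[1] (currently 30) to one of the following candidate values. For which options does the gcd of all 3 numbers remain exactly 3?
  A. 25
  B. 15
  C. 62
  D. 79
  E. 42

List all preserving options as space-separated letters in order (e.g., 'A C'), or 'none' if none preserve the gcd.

Answer: B E

Derivation:
Old gcd = 3; gcd of others (without N[1]) = 9
New gcd for candidate v: gcd(9, v). Preserves old gcd iff gcd(9, v) = 3.
  Option A: v=25, gcd(9,25)=1 -> changes
  Option B: v=15, gcd(9,15)=3 -> preserves
  Option C: v=62, gcd(9,62)=1 -> changes
  Option D: v=79, gcd(9,79)=1 -> changes
  Option E: v=42, gcd(9,42)=3 -> preserves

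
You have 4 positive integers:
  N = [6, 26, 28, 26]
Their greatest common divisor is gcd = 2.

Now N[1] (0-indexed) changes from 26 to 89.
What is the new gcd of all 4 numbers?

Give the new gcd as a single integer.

Answer: 1

Derivation:
Numbers: [6, 26, 28, 26], gcd = 2
Change: index 1, 26 -> 89
gcd of the OTHER numbers (without index 1): gcd([6, 28, 26]) = 2
New gcd = gcd(g_others, new_val) = gcd(2, 89) = 1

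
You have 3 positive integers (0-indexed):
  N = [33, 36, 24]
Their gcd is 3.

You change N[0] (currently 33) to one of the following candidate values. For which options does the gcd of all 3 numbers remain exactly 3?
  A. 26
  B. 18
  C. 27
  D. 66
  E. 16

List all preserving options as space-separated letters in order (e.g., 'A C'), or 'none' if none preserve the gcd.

Old gcd = 3; gcd of others (without N[0]) = 12
New gcd for candidate v: gcd(12, v). Preserves old gcd iff gcd(12, v) = 3.
  Option A: v=26, gcd(12,26)=2 -> changes
  Option B: v=18, gcd(12,18)=6 -> changes
  Option C: v=27, gcd(12,27)=3 -> preserves
  Option D: v=66, gcd(12,66)=6 -> changes
  Option E: v=16, gcd(12,16)=4 -> changes

Answer: C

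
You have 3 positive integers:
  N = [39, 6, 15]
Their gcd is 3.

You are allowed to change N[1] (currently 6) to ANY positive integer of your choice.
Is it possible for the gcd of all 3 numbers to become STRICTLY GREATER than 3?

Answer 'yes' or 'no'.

Answer: no

Derivation:
Current gcd = 3
gcd of all OTHER numbers (without N[1]=6): gcd([39, 15]) = 3
The new gcd after any change is gcd(3, new_value).
This can be at most 3.
Since 3 = old gcd 3, the gcd can only stay the same or decrease.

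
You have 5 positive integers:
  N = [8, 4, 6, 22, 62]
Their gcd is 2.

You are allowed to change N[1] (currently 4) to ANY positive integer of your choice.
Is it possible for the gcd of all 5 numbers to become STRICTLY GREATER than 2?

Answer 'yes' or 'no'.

Answer: no

Derivation:
Current gcd = 2
gcd of all OTHER numbers (without N[1]=4): gcd([8, 6, 22, 62]) = 2
The new gcd after any change is gcd(2, new_value).
This can be at most 2.
Since 2 = old gcd 2, the gcd can only stay the same or decrease.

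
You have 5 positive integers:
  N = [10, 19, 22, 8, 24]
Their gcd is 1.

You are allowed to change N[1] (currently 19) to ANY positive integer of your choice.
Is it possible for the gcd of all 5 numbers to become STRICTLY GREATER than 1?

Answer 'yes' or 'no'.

Answer: yes

Derivation:
Current gcd = 1
gcd of all OTHER numbers (without N[1]=19): gcd([10, 22, 8, 24]) = 2
The new gcd after any change is gcd(2, new_value).
This can be at most 2.
Since 2 > old gcd 1, the gcd CAN increase (e.g., set N[1] = 2).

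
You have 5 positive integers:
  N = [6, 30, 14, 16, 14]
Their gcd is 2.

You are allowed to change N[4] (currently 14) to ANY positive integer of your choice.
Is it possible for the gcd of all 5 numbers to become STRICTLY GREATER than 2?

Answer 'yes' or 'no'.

Current gcd = 2
gcd of all OTHER numbers (without N[4]=14): gcd([6, 30, 14, 16]) = 2
The new gcd after any change is gcd(2, new_value).
This can be at most 2.
Since 2 = old gcd 2, the gcd can only stay the same or decrease.

Answer: no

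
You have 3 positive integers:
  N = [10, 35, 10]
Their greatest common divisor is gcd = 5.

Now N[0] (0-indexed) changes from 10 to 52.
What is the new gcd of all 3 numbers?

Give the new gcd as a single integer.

Answer: 1

Derivation:
Numbers: [10, 35, 10], gcd = 5
Change: index 0, 10 -> 52
gcd of the OTHER numbers (without index 0): gcd([35, 10]) = 5
New gcd = gcd(g_others, new_val) = gcd(5, 52) = 1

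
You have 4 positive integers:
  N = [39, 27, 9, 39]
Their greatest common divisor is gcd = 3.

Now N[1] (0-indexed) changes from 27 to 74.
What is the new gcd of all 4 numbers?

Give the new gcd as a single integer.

Answer: 1

Derivation:
Numbers: [39, 27, 9, 39], gcd = 3
Change: index 1, 27 -> 74
gcd of the OTHER numbers (without index 1): gcd([39, 9, 39]) = 3
New gcd = gcd(g_others, new_val) = gcd(3, 74) = 1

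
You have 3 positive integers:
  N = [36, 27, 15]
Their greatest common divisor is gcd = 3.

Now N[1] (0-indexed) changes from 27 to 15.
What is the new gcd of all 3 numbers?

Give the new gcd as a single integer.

Numbers: [36, 27, 15], gcd = 3
Change: index 1, 27 -> 15
gcd of the OTHER numbers (without index 1): gcd([36, 15]) = 3
New gcd = gcd(g_others, new_val) = gcd(3, 15) = 3

Answer: 3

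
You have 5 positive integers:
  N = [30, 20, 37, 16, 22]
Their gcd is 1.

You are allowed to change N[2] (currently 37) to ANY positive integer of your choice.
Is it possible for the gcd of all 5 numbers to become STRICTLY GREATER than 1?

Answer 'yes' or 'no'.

Current gcd = 1
gcd of all OTHER numbers (without N[2]=37): gcd([30, 20, 16, 22]) = 2
The new gcd after any change is gcd(2, new_value).
This can be at most 2.
Since 2 > old gcd 1, the gcd CAN increase (e.g., set N[2] = 2).

Answer: yes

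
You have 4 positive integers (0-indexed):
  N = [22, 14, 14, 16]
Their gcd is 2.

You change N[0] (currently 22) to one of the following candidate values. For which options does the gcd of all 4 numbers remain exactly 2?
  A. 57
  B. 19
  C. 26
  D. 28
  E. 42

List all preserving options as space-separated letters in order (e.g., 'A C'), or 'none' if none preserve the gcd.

Old gcd = 2; gcd of others (without N[0]) = 2
New gcd for candidate v: gcd(2, v). Preserves old gcd iff gcd(2, v) = 2.
  Option A: v=57, gcd(2,57)=1 -> changes
  Option B: v=19, gcd(2,19)=1 -> changes
  Option C: v=26, gcd(2,26)=2 -> preserves
  Option D: v=28, gcd(2,28)=2 -> preserves
  Option E: v=42, gcd(2,42)=2 -> preserves

Answer: C D E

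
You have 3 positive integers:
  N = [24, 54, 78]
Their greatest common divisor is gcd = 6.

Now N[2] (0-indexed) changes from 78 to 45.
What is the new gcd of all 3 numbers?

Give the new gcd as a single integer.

Answer: 3

Derivation:
Numbers: [24, 54, 78], gcd = 6
Change: index 2, 78 -> 45
gcd of the OTHER numbers (without index 2): gcd([24, 54]) = 6
New gcd = gcd(g_others, new_val) = gcd(6, 45) = 3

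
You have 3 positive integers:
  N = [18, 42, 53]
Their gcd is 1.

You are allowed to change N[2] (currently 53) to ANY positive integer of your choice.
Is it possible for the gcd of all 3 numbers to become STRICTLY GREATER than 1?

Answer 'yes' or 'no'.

Current gcd = 1
gcd of all OTHER numbers (without N[2]=53): gcd([18, 42]) = 6
The new gcd after any change is gcd(6, new_value).
This can be at most 6.
Since 6 > old gcd 1, the gcd CAN increase (e.g., set N[2] = 6).

Answer: yes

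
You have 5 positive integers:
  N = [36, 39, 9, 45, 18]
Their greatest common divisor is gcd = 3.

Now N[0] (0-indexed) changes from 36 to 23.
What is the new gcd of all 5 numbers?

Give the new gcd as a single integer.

Answer: 1

Derivation:
Numbers: [36, 39, 9, 45, 18], gcd = 3
Change: index 0, 36 -> 23
gcd of the OTHER numbers (without index 0): gcd([39, 9, 45, 18]) = 3
New gcd = gcd(g_others, new_val) = gcd(3, 23) = 1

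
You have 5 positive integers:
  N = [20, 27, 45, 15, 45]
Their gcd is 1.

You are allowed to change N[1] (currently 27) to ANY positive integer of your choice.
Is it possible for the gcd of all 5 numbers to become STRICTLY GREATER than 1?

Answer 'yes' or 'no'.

Answer: yes

Derivation:
Current gcd = 1
gcd of all OTHER numbers (without N[1]=27): gcd([20, 45, 15, 45]) = 5
The new gcd after any change is gcd(5, new_value).
This can be at most 5.
Since 5 > old gcd 1, the gcd CAN increase (e.g., set N[1] = 5).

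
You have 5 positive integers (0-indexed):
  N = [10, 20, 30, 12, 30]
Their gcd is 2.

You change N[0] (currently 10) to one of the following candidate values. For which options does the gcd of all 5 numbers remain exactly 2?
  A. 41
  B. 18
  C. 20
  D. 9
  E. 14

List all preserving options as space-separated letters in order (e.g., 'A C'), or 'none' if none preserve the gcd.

Old gcd = 2; gcd of others (without N[0]) = 2
New gcd for candidate v: gcd(2, v). Preserves old gcd iff gcd(2, v) = 2.
  Option A: v=41, gcd(2,41)=1 -> changes
  Option B: v=18, gcd(2,18)=2 -> preserves
  Option C: v=20, gcd(2,20)=2 -> preserves
  Option D: v=9, gcd(2,9)=1 -> changes
  Option E: v=14, gcd(2,14)=2 -> preserves

Answer: B C E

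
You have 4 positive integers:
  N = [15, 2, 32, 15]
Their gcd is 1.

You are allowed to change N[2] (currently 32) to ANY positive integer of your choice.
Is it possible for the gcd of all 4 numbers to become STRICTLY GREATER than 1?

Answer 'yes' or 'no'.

Answer: no

Derivation:
Current gcd = 1
gcd of all OTHER numbers (without N[2]=32): gcd([15, 2, 15]) = 1
The new gcd after any change is gcd(1, new_value).
This can be at most 1.
Since 1 = old gcd 1, the gcd can only stay the same or decrease.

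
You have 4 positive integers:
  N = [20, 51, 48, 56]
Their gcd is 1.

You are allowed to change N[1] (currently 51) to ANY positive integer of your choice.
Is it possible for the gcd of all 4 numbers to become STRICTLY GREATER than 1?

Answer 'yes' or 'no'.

Answer: yes

Derivation:
Current gcd = 1
gcd of all OTHER numbers (without N[1]=51): gcd([20, 48, 56]) = 4
The new gcd after any change is gcd(4, new_value).
This can be at most 4.
Since 4 > old gcd 1, the gcd CAN increase (e.g., set N[1] = 4).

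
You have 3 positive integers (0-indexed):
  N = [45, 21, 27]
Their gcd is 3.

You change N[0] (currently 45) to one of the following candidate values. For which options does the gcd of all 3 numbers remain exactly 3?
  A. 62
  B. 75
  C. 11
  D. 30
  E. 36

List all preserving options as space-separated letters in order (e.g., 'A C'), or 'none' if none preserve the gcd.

Answer: B D E

Derivation:
Old gcd = 3; gcd of others (without N[0]) = 3
New gcd for candidate v: gcd(3, v). Preserves old gcd iff gcd(3, v) = 3.
  Option A: v=62, gcd(3,62)=1 -> changes
  Option B: v=75, gcd(3,75)=3 -> preserves
  Option C: v=11, gcd(3,11)=1 -> changes
  Option D: v=30, gcd(3,30)=3 -> preserves
  Option E: v=36, gcd(3,36)=3 -> preserves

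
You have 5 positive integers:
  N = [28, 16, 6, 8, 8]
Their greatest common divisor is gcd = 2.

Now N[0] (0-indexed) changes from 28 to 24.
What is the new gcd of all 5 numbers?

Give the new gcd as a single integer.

Answer: 2

Derivation:
Numbers: [28, 16, 6, 8, 8], gcd = 2
Change: index 0, 28 -> 24
gcd of the OTHER numbers (without index 0): gcd([16, 6, 8, 8]) = 2
New gcd = gcd(g_others, new_val) = gcd(2, 24) = 2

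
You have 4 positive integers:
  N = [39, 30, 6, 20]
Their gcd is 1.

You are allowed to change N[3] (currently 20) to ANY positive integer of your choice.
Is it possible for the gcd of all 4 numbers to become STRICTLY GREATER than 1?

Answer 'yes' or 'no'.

Current gcd = 1
gcd of all OTHER numbers (without N[3]=20): gcd([39, 30, 6]) = 3
The new gcd after any change is gcd(3, new_value).
This can be at most 3.
Since 3 > old gcd 1, the gcd CAN increase (e.g., set N[3] = 3).

Answer: yes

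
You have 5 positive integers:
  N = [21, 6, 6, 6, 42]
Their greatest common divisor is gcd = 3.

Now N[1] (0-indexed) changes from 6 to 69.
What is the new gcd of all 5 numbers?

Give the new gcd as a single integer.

Numbers: [21, 6, 6, 6, 42], gcd = 3
Change: index 1, 6 -> 69
gcd of the OTHER numbers (without index 1): gcd([21, 6, 6, 42]) = 3
New gcd = gcd(g_others, new_val) = gcd(3, 69) = 3

Answer: 3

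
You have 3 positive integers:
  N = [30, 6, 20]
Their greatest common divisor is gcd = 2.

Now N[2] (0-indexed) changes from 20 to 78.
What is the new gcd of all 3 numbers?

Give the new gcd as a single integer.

Numbers: [30, 6, 20], gcd = 2
Change: index 2, 20 -> 78
gcd of the OTHER numbers (without index 2): gcd([30, 6]) = 6
New gcd = gcd(g_others, new_val) = gcd(6, 78) = 6

Answer: 6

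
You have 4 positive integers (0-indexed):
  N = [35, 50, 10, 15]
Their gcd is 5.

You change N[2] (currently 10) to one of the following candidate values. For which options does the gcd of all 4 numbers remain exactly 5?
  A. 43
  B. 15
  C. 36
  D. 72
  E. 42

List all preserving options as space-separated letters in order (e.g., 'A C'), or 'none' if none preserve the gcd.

Answer: B

Derivation:
Old gcd = 5; gcd of others (without N[2]) = 5
New gcd for candidate v: gcd(5, v). Preserves old gcd iff gcd(5, v) = 5.
  Option A: v=43, gcd(5,43)=1 -> changes
  Option B: v=15, gcd(5,15)=5 -> preserves
  Option C: v=36, gcd(5,36)=1 -> changes
  Option D: v=72, gcd(5,72)=1 -> changes
  Option E: v=42, gcd(5,42)=1 -> changes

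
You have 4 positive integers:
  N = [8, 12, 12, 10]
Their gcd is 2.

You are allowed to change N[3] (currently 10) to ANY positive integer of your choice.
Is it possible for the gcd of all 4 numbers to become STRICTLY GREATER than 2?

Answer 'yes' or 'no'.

Answer: yes

Derivation:
Current gcd = 2
gcd of all OTHER numbers (without N[3]=10): gcd([8, 12, 12]) = 4
The new gcd after any change is gcd(4, new_value).
This can be at most 4.
Since 4 > old gcd 2, the gcd CAN increase (e.g., set N[3] = 4).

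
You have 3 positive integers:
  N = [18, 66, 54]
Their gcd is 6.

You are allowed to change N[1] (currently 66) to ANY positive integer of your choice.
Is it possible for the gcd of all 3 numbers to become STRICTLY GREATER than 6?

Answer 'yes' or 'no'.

Answer: yes

Derivation:
Current gcd = 6
gcd of all OTHER numbers (without N[1]=66): gcd([18, 54]) = 18
The new gcd after any change is gcd(18, new_value).
This can be at most 18.
Since 18 > old gcd 6, the gcd CAN increase (e.g., set N[1] = 18).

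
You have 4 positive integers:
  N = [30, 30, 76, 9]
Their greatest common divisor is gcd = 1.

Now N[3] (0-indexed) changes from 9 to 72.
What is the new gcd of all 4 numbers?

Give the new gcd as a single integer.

Numbers: [30, 30, 76, 9], gcd = 1
Change: index 3, 9 -> 72
gcd of the OTHER numbers (without index 3): gcd([30, 30, 76]) = 2
New gcd = gcd(g_others, new_val) = gcd(2, 72) = 2

Answer: 2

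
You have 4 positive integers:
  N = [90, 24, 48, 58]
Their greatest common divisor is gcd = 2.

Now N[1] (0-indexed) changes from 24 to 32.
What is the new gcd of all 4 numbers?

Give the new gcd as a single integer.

Answer: 2

Derivation:
Numbers: [90, 24, 48, 58], gcd = 2
Change: index 1, 24 -> 32
gcd of the OTHER numbers (without index 1): gcd([90, 48, 58]) = 2
New gcd = gcd(g_others, new_val) = gcd(2, 32) = 2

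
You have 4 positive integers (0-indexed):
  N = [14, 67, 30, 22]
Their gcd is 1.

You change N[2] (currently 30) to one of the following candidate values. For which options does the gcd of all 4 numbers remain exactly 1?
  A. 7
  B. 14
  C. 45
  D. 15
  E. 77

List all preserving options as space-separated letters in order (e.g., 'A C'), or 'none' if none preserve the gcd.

Answer: A B C D E

Derivation:
Old gcd = 1; gcd of others (without N[2]) = 1
New gcd for candidate v: gcd(1, v). Preserves old gcd iff gcd(1, v) = 1.
  Option A: v=7, gcd(1,7)=1 -> preserves
  Option B: v=14, gcd(1,14)=1 -> preserves
  Option C: v=45, gcd(1,45)=1 -> preserves
  Option D: v=15, gcd(1,15)=1 -> preserves
  Option E: v=77, gcd(1,77)=1 -> preserves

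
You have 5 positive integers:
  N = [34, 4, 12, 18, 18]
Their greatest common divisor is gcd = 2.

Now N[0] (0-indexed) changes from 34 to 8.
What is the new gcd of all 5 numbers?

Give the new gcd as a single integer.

Numbers: [34, 4, 12, 18, 18], gcd = 2
Change: index 0, 34 -> 8
gcd of the OTHER numbers (without index 0): gcd([4, 12, 18, 18]) = 2
New gcd = gcd(g_others, new_val) = gcd(2, 8) = 2

Answer: 2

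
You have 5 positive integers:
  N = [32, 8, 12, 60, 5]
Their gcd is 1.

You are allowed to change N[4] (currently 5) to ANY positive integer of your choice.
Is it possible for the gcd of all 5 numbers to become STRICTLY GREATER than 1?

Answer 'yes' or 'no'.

Answer: yes

Derivation:
Current gcd = 1
gcd of all OTHER numbers (without N[4]=5): gcd([32, 8, 12, 60]) = 4
The new gcd after any change is gcd(4, new_value).
This can be at most 4.
Since 4 > old gcd 1, the gcd CAN increase (e.g., set N[4] = 4).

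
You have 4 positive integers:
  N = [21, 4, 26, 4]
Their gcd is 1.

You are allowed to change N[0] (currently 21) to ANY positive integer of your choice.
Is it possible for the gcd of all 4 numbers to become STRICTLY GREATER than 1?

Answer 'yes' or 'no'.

Current gcd = 1
gcd of all OTHER numbers (without N[0]=21): gcd([4, 26, 4]) = 2
The new gcd after any change is gcd(2, new_value).
This can be at most 2.
Since 2 > old gcd 1, the gcd CAN increase (e.g., set N[0] = 2).

Answer: yes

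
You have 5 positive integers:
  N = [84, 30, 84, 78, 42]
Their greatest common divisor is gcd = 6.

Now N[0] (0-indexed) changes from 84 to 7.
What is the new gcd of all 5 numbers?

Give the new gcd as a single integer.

Answer: 1

Derivation:
Numbers: [84, 30, 84, 78, 42], gcd = 6
Change: index 0, 84 -> 7
gcd of the OTHER numbers (without index 0): gcd([30, 84, 78, 42]) = 6
New gcd = gcd(g_others, new_val) = gcd(6, 7) = 1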